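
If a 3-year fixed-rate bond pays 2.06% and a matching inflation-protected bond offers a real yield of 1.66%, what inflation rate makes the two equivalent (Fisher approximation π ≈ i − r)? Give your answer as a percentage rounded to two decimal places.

0.40%

π ≈ i − r = 2.06% − 1.66% → 0.40%.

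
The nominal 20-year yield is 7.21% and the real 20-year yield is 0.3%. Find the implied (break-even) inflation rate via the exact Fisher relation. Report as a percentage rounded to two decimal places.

6.89%

(1 + π) = (1 + i)/(1 + r) = 1.07210 / 1.00300 = 1.068893
Break-even inflation = 1.068893 − 1 → 6.89%.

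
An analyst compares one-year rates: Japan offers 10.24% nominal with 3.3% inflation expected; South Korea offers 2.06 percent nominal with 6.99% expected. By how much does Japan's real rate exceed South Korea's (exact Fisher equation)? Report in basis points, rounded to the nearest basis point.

1133 basis points

Japan: (1 + 0.1024)/(1 + 0.0330) − 1 = 6.7183%
South Korea: (1 + 0.0206)/(1 + 0.0699) − 1 = -4.6079%
Differential = 6.7183% − (-4.6079%) = 11.3262% → 1133 basis points.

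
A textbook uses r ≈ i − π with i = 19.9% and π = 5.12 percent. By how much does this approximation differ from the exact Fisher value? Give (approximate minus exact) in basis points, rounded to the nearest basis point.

Approximate: r ≈ 19.900% − 5.120% = 14.7800%
Exact: (1 + 0.1990)/(1 + 0.0512) − 1 = 14.0601%
Error = 14.7800% − 14.0601% = 0.7199% → 72 basis points.

72 basis points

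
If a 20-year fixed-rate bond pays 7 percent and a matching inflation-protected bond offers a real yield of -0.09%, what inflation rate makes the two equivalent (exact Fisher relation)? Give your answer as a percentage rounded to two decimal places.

(1 + π) = (1 + i)/(1 + r) = 1.07000 / 0.99910 = 1.070964
Break-even inflation = 1.070964 − 1 → 7.10%.

7.10%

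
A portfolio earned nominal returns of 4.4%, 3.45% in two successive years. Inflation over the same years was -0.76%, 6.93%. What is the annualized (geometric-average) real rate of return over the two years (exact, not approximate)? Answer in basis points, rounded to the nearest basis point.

88 basis points

Compound the nominal returns: 1.0440 × 1.0345 = 1.08001800.
Compound inflation: 0.9924 × 1.0693 = 1.06117332.
Deflate: 1.08001800 / 1.06117332 = 1.01775834.
Annualized real rate = 1.01775834^(1/2) − 1 = 0.8840% → 88 basis points.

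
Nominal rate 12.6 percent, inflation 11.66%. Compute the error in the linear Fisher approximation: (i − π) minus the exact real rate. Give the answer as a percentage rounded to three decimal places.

Approximate: r ≈ 12.600% − 11.660% = 0.9400%
Exact: (1 + 0.1260)/(1 + 0.1166) − 1 = 0.8418%
Error = 0.9400% − 0.8418% = 0.0982% → 0.098%.

0.098%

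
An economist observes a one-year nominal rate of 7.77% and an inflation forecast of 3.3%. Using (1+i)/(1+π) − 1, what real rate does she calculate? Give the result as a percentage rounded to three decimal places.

4.327%

By the Fisher relation, 1 + r = (1 + i)/(1 + π).
1 + r = 1.07770 / 1.03300 = 1.043272
r = 1.043272 − 1 = 4.3272%, i.e. 4.327%.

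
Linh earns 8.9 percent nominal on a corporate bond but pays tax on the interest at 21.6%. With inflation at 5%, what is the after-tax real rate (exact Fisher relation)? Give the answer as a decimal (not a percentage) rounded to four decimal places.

0.0188

After-tax nominal return = 8.9% × (1 − 0.216) = 6.9776%.
1 + r = 1.069776 / 1.05000 = 1.018834
After-tax real rate = 1.018834 − 1 → 0.0188.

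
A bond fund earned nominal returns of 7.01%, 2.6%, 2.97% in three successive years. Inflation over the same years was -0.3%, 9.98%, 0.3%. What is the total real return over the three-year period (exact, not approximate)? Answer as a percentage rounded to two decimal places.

2.80%

Nominal growth factor = 1.0701 × 1.0260 × 1.0297 = 1.130531
Price-level growth factor = 0.9970 × 1.0998 × 1.0030 = 1.099790
Real growth factor = 1.130531 / 1.099790 = 1.027952
Total real return = 1.027952 − 1 → 2.80%.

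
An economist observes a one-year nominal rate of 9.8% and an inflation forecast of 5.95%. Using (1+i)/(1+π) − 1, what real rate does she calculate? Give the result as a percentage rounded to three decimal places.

By the Fisher relation, 1 + r = (1 + i)/(1 + π).
1 + r = 1.09800 / 1.05950 = 1.036338
r = 1.036338 − 1 = 3.6338%, i.e. 3.634%.

3.634%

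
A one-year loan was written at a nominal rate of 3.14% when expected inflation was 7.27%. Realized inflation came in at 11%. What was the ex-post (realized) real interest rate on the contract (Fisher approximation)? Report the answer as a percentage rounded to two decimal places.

-7.86%

Ex-post: 3.14% − 11% = -7.860%
So the realized real rate is -7.86%.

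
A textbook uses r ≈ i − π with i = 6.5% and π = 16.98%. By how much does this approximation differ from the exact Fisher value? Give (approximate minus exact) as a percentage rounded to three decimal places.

Approximate: r ≈ 6.500% − 16.980% = -10.4800%
Exact: (1 + 0.0650)/(1 + 0.1698) − 1 = -8.9588%
Error = -10.4800% − (-8.9588%) = -1.5212% → -1.521%.

-1.521%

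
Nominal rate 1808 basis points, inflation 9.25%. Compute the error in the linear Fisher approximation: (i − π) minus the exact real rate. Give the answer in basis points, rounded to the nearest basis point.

Approximate: r ≈ 18.080% − 9.250% = 8.8300%
Exact: (1 + 0.1808)/(1 + 0.0925) − 1 = 8.0824%
Error = 8.8300% − 8.0824% = 0.7476% → 75 basis points.

75 basis points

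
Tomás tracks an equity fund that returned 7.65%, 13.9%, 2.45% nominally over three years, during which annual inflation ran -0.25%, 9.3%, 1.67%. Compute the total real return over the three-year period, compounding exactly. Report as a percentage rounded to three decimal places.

Compound the nominal returns: 1.0765 × 1.1390 × 1.0245 = 1.2561738.
Compound inflation: 0.9975 × 1.0930 × 1.0167 = 1.1084750.
Deflate: 1.2561738 / 1.1084750 = 1.1332451.
Total real return = 1.1332451 − 1 → 13.325%.

13.325%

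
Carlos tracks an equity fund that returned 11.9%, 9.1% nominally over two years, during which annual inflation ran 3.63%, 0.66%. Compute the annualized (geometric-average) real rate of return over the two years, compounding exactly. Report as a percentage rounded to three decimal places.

8.182%

Nominal growth factor = 1.1190 × 1.0910 = 1.22082900
Price-level growth factor = 1.0363 × 1.0066 = 1.04313958
Real growth factor = 1.22082900 / 1.04313958 = 1.17034098
Annualized real rate = 1.17034098^(1/2) − 1 = 8.1823% → 8.182%.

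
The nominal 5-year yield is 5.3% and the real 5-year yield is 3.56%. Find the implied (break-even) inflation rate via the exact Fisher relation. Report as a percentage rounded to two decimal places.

1.68%

(1 + π) = (1 + i)/(1 + r) = 1.05300 / 1.03560 = 1.016802
Break-even inflation = 1.016802 − 1 → 1.68%.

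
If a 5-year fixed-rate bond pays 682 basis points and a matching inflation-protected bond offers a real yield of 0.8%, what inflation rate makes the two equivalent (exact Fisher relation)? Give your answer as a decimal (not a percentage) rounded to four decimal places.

0.0597

(1 + π) = (1 + i)/(1 + r) = 1.06820 / 1.00800 = 1.059722
Break-even inflation = 1.059722 − 1 → 0.0597.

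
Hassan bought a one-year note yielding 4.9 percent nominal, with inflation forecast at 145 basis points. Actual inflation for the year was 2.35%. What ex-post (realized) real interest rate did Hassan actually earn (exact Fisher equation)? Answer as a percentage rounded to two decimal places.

Ex-post: (1 + 0.0490)/(1 + 0.0235) − 1 = 2.4915%
So the realized real rate is 2.49%.

2.49%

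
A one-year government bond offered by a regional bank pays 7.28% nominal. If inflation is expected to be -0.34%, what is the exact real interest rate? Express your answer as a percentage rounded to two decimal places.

1 + r = 1.07280 / 0.99660 = 1.076460
r = 1.076460 − 1 = 7.6460%, i.e. 7.65%.

7.65%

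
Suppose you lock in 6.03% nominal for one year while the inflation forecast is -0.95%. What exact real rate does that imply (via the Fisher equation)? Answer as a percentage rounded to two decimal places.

7.05%

1 + r = 1.06030 / 0.99050 = 1.070469
r = 1.070469 − 1 = 7.0469%, i.e. 7.05%.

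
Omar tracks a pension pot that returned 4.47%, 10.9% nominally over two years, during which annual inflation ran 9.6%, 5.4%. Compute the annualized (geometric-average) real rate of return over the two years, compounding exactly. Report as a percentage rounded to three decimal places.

Nominal growth factor = 1.0447 × 1.1090 = 1.158572300
Price-level growth factor = 1.0960 × 1.0540 = 1.155184000
Real growth factor = 1.158572300 / 1.155184000 = 1.002933126
Annualized real rate = 1.002933126^(1/2) − 1 = 0.14655% → 0.147%.

0.147%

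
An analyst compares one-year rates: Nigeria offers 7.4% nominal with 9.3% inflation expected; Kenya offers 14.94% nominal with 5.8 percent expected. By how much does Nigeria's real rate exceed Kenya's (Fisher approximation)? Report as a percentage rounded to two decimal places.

-11.04%

Nigeria: 7.4% − 9.3% = -1.900%
Kenya: 14.94% − 5.8% = 9.140%
Differential = -11.040% → -11.04%.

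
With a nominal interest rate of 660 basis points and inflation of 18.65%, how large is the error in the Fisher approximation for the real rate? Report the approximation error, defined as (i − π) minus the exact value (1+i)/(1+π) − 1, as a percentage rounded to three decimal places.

Approximate: r ≈ 6.600% − 18.650% = -12.0500%
Exact: (1 + 0.0660)/(1 + 0.1865) − 1 = -10.1559%
Error = -12.0500% − (-10.1559%) = -1.8941% → -1.894%.

-1.894%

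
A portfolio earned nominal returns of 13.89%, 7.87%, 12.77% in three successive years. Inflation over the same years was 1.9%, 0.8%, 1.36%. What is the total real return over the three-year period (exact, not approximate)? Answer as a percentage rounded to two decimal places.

33.07%

Compound the nominal returns: 1.1389 × 1.0787 × 1.1277 = 1.385415.
Compound inflation: 1.0190 × 1.0080 × 1.0136 = 1.041121.
Deflate: 1.385415 / 1.041121 = 1.330695.
Total real return = 1.330695 − 1 → 33.07%.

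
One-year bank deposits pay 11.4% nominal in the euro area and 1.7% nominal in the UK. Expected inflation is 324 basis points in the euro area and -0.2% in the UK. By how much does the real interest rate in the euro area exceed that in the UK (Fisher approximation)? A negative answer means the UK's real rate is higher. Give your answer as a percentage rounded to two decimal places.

The euro area: 11.4% − 3.24% = 8.160%
The UK: 1.7% − (-0.2%) = 1.900%
Differential = 6.260% → 6.26%.

6.26%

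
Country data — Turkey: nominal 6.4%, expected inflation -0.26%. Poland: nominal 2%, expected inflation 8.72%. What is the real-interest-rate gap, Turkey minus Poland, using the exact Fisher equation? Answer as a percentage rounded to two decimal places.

12.86%

Turkey: (1 + 0.0640)/(1 − 0.0026) − 1 = 6.6774%
Poland: (1 + 0.0200)/(1 + 0.0872) − 1 = -6.1810%
Differential = 6.6774% − (-6.1810%) = 12.8584% → 12.86%.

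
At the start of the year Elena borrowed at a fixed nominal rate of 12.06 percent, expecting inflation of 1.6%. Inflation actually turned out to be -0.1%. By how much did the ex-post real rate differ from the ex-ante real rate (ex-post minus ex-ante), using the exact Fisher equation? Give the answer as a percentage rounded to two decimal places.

Ex-ante: (1 + 0.1206)/(1 + 0.0160) − 1 = 10.2953%
Ex-post: (1 + 0.1206)/(1 − 0.0010) − 1 = 12.1722%
Difference (ex-post − ex-ante) = 1.8769% → 1.88%.

1.88%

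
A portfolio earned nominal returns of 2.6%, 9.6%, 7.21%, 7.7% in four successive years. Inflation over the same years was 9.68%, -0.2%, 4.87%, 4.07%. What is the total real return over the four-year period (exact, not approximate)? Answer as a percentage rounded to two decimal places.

Nominal growth factor = 1.0260 × 1.0960 × 1.0721 × 1.0770 = 1.298401
Price-level growth factor = 1.0968 × 0.9980 × 1.0487 × 1.0407 = 1.194634
Real growth factor = 1.298401 / 1.194634 = 1.086861
Total real return = 1.086861 − 1 → 8.69%.

8.69%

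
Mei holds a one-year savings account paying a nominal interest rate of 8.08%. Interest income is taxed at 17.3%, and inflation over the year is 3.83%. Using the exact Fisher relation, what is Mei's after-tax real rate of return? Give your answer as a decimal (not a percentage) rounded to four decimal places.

After-tax nominal return = 8.08% × (1 − 0.173) = 6.68216%.
1 + r = 1.0668216 / 1.03830 = 1.027470
After-tax real rate = 1.027470 − 1 → 0.0275.

0.0275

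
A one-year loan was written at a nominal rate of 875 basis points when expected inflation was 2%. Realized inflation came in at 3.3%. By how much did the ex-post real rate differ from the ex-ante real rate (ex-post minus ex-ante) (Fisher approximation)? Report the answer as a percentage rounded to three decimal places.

Ex-ante: 8.75% − 2% = 6.750%
Ex-post: 8.75% − 3.3% = 5.450%
Difference (ex-post − ex-ante) = -1.3000% → -1.300%.

-1.300%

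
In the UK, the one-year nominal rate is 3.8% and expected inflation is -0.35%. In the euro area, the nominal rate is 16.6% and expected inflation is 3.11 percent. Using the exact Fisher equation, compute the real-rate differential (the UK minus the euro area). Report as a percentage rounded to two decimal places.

-8.92%

The UK: (1 + 0.0380)/(1 − 0.0035) − 1 = 4.1646%
The euro area: (1 + 0.1660)/(1 + 0.0311) − 1 = 13.0831%
Differential = 4.1646% − 13.0831% = -8.9185% → -8.92%.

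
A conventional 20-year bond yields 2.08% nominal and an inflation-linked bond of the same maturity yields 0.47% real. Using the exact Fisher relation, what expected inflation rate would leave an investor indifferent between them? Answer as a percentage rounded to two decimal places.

1.60%

(1 + π) = (1 + i)/(1 + r) = 1.02080 / 1.00470 = 1.016025
Break-even inflation = 1.016025 − 1 → 1.60%.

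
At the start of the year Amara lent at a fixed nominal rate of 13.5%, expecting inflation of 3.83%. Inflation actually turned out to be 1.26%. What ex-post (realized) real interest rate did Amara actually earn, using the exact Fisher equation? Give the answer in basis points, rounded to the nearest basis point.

1209 basis points

Ex-post: (1 + 0.1350)/(1 + 0.0126) − 1 = 12.0877%
So the realized real rate is 1209 basis points.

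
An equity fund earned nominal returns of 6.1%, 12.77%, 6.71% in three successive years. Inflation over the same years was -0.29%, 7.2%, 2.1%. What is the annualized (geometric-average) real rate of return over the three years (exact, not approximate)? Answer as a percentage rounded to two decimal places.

Nominal growth factor = 1.0610 × 1.1277 × 1.0671 = 1.27677416
Price-level growth factor = 0.9971 × 1.0720 × 1.0210 = 1.09133792
Real growth factor = 1.27677416 / 1.09133792 = 1.16991643
Annualized real rate = 1.16991643^(1/3) − 1 = 5.3703% → 5.37%.

5.37%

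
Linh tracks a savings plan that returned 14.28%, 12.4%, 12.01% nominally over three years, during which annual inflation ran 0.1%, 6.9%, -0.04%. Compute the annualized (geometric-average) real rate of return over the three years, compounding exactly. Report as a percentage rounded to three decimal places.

Nominal growth factor = 1.1428 × 1.1240 × 1.1201 = 1.43877651
Price-level growth factor = 1.0010 × 1.0690 × 0.9996 = 1.06964097
Real growth factor = 1.43877651 / 1.06964097 = 1.34510228
Annualized real rate = 1.34510228^(1/3) − 1 = 10.3871% → 10.387%.

10.387%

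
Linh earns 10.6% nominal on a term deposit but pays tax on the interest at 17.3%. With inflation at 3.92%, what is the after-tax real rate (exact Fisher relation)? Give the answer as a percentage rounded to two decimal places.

4.66%

After-tax nominal return = 10.6% × (1 − 0.173) = 8.7662%.
1 + r = 1.087662 / 1.03920 = 1.046634
After-tax real rate = 1.046634 − 1 → 4.66%.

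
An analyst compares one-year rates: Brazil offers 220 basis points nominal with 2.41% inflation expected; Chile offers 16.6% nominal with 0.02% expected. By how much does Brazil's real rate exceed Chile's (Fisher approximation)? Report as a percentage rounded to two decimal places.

Brazil: 2.2% − 2.41% = -0.210%
Chile: 16.6% − 0.02% = 16.580%
Differential = -16.790% → -16.79%.

-16.79%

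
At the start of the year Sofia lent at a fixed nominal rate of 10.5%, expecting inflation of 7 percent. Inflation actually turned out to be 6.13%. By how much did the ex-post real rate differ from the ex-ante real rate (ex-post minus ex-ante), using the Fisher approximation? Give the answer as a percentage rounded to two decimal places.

0.87%

Ex-ante: 10.5% − 7% = 3.500%
Ex-post: 10.5% − 6.13% = 4.370%
Difference (ex-post − ex-ante) = 0.8700% → 0.87%.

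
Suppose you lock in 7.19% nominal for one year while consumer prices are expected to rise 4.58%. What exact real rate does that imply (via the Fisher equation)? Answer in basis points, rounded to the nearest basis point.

By the Fisher equation, 1 + r = (1 + i)/(1 + π).
1 + r = 1.07190 / 1.04580 = 1.024957
r = 1.024957 − 1 = 2.4957%, i.e. 250 basis points.

250 basis points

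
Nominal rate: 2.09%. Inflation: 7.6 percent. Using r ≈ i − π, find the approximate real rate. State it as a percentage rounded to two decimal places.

-5.51%

r ≈ i − π = 2.09% − 7.6% = -5.51%.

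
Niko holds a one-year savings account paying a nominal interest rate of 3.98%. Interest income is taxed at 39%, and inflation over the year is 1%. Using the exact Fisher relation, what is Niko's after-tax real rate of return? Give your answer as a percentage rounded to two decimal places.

1.41%

After-tax nominal return = 3.98% × (1 − 0.39) = 2.4278%.
1 + r = 1.024278 / 1.01000 = 1.014137
After-tax real rate = 1.014137 − 1 → 1.41%.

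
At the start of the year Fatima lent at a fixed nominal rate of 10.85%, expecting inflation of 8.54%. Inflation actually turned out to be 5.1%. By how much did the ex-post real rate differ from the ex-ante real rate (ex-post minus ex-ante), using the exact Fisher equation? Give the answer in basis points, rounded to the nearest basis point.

334 basis points

Ex-ante: (1 + 0.1085)/(1 + 0.0854) − 1 = 2.1282%
Ex-post: (1 + 0.1085)/(1 + 0.0510) − 1 = 5.4710%
Difference (ex-post − ex-ante) = 3.3427% → 334 basis points.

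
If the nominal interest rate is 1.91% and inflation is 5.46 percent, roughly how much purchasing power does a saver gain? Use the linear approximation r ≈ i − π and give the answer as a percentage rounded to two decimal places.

-3.55%

r ≈ i − π = 1.91% − 5.46% = -3.55%.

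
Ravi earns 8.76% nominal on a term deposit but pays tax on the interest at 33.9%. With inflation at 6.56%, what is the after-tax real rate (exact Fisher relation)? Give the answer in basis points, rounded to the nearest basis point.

After-tax nominal return = 8.76% × (1 − 0.339) = 5.79036%.
1 + r = 1.0579036 / 1.06560 = 0.992777
After-tax real rate = 0.992777 − 1 → -72 basis points.

-72 basis points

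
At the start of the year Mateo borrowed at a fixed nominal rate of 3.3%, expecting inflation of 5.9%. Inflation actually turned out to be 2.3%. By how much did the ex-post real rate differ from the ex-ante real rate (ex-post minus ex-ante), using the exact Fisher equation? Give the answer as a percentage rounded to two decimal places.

Ex-ante: (1 + 0.0330)/(1 + 0.0590) − 1 = -2.4551%
Ex-post: (1 + 0.0330)/(1 + 0.0230) − 1 = 0.9775%
Difference (ex-post − ex-ante) = 3.4327% → 3.43%.

3.43%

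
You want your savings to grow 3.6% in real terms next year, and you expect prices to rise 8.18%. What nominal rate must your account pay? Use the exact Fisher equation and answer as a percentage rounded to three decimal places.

(1 + i) = (1 + r)(1 + π) = 1.03600 × 1.08180 = 1.1207448
i = 1.1207448 − 1, so the required nominal rate is 12.074%.

12.074%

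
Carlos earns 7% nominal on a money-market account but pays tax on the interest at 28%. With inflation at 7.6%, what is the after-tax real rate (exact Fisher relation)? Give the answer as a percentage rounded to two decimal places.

-2.38%

After-tax nominal return = 7% × (1 − 0.28) = 5.0400%.
1 + r = 1.05040 / 1.07600 = 0.976208
After-tax real rate = 0.976208 − 1 → -2.38%.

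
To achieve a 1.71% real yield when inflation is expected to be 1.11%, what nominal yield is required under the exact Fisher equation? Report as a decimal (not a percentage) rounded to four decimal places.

0.0284

(1 + i) = (1 + r)(1 + π) = 1.01710 × 1.01110 = 1.02838981
i = 1.02838981 − 1, so the required nominal rate is 0.0284.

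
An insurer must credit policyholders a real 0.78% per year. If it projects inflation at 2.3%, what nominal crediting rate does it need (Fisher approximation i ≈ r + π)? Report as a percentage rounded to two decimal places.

i ≈ r + π = 0.78% + 2.3% = 3.08%.

3.08%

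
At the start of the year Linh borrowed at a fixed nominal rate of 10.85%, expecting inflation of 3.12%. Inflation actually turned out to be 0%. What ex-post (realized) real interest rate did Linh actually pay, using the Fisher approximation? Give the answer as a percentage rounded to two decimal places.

10.85%

Ex-post: 10.85% − 0% = 10.850%
So the realized real rate is 10.85%.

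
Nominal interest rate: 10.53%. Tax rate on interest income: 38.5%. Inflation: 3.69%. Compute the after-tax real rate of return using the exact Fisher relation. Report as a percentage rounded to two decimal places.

2.69%

After-tax nominal return = 10.53% × (1 − 0.385) = 6.47595%.
1 + r = 1.0647595 / 1.03690 = 1.026868
After-tax real rate = 1.026868 − 1 → 2.69%.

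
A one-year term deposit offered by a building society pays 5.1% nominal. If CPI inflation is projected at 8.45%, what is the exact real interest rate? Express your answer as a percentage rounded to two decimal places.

-3.09%

By the Fisher equation, 1 + r = (1 + i)/(1 + π).
1 + r = 1.05100 / 1.08450 = 0.969110
r = 0.969110 − 1 = -3.0890%, i.e. -3.09%.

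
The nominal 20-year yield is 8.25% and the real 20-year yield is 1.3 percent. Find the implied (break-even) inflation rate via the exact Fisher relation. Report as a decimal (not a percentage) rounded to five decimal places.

(1 + π) = (1 + i)/(1 + r) = 1.08250 / 1.01300 = 1.068608
Break-even inflation = 1.068608 − 1 → 0.06861.

0.06861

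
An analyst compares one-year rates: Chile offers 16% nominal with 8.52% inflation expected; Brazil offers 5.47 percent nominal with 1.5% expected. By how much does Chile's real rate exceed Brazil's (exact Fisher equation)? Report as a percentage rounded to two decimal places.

Chile: (1 + 0.1600)/(1 + 0.0852) − 1 = 6.8927%
Brazil: (1 + 0.0547)/(1 + 0.0150) − 1 = 3.9113%
Differential = 6.8927% − 3.9113% = 2.9814% → 2.98%.

2.98%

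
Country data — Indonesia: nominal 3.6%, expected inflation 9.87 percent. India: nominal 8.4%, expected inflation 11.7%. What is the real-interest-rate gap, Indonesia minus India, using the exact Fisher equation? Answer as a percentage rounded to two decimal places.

-2.75%

Indonesia: (1 + 0.0360)/(1 + 0.0987) − 1 = -5.7067%
India: (1 + 0.0840)/(1 + 0.1170) − 1 = -2.9543%
Differential = -5.7067% − (-2.9543%) = -2.7524% → -2.75%.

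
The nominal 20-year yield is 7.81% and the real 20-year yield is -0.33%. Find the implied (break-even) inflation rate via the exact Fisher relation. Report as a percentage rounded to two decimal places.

8.17%

(1 + π) = (1 + i)/(1 + r) = 1.07810 / 0.99670 = 1.081670
Break-even inflation = 1.081670 − 1 → 8.17%.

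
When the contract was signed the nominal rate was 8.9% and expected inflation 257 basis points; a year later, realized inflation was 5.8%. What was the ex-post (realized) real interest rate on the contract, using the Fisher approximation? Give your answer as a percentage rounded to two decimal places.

Ex-post: 8.9% − 5.8% = 3.100%
So the realized real rate is 3.10%.

3.10%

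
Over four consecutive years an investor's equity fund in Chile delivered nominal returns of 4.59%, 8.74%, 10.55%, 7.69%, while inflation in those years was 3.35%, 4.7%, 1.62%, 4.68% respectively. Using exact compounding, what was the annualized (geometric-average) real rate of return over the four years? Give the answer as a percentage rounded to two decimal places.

4.14%

Compound the nominal returns: 1.0459 × 1.0874 × 1.1055 × 1.0769 = 1.35398426.
Compound inflation: 1.0335 × 1.0470 × 1.0162 × 1.0468 = 1.15106558.
Deflate: 1.35398426 / 1.15106558 = 1.17628768.
Annualized real rate = 1.17628768^(1/4) − 1 = 4.1426% → 4.14%.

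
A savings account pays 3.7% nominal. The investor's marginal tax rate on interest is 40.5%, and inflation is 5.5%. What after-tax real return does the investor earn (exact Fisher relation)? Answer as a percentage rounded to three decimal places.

-3.127%

After-tax nominal return = 3.7% × (1 − 0.405) = 2.2015%.
1 + r = 1.022015 / 1.05500 = 0.9687346
After-tax real rate = 0.9687346 − 1 → -3.127%.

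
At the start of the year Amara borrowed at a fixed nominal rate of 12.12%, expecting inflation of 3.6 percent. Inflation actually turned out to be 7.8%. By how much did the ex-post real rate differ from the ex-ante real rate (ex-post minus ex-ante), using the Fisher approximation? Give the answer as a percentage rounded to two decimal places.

Ex-ante: 12.12% − 3.6% = 8.520%
Ex-post: 12.12% − 7.8% = 4.320%
Difference (ex-post − ex-ante) = -4.2000% → -4.20%.

-4.20%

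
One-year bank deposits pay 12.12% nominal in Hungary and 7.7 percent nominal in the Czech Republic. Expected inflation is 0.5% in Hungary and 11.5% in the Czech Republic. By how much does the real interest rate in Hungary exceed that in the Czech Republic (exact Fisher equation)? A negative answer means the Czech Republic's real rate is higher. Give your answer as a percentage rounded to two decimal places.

14.97%

Hungary: (1 + 0.1212)/(1 + 0.0050) − 1 = 11.5622%
The Czech Republic: (1 + 0.0770)/(1 + 0.1150) − 1 = -3.4081%
Differential = 11.5622% − (-3.4081%) = 14.9703% → 14.97%.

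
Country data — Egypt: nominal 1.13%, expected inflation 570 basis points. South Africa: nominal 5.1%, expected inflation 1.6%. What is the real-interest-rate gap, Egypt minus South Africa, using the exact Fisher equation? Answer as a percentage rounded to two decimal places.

Egypt: (1 + 0.0113)/(1 + 0.0570) − 1 = -4.3236%
South Africa: (1 + 0.0510)/(1 + 0.0160) − 1 = 3.4449%
Differential = -4.3236% − 3.4449% = -7.7684% → -7.77%.

-7.77%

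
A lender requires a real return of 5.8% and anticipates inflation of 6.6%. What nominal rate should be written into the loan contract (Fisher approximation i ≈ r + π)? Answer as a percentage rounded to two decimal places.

12.40%

i ≈ r + π = 5.8% + 6.6% = 12.40%.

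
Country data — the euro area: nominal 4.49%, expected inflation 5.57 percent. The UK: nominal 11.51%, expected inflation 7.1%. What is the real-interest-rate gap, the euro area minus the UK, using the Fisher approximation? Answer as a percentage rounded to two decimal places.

-5.49%

The euro area: 4.49% − 5.57% = -1.080%
The UK: 11.51% − 7.1% = 4.410%
Differential = -5.490% → -5.49%.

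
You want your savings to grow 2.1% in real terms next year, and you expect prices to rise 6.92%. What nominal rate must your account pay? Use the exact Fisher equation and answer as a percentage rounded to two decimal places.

(1 + i) = (1 + r)(1 + π) = 1.02100 × 1.06920 = 1.0916532
i = 1.0916532 − 1, so the required nominal rate is 9.17%.

9.17%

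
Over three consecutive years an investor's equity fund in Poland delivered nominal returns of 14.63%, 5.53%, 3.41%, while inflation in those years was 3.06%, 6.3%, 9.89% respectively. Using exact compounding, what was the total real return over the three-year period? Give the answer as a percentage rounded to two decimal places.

3.91%

Nominal growth factor = 1.1463 × 1.0553 × 1.0341 = 1.250941
Price-level growth factor = 1.0306 × 1.0630 × 1.0989 = 1.203875
Real growth factor = 1.250941 / 1.203875 = 1.039095
Total real return = 1.039095 − 1 → 3.91%.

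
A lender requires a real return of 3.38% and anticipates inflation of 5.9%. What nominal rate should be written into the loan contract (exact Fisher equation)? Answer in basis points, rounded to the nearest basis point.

(1 + i) = (1 + r)(1 + π) = 1.03380 × 1.05900 = 1.0947942
i = 1.0947942 − 1, so the required nominal rate is 948 basis points.

948 basis points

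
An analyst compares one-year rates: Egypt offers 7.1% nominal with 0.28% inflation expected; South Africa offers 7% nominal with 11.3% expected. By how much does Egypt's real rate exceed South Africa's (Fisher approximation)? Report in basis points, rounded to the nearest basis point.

1112 basis points

Egypt: 7.1% − 0.28% = 6.820%
South Africa: 7% − 11.3% = -4.300%
Differential = 11.120% → 1112 basis points.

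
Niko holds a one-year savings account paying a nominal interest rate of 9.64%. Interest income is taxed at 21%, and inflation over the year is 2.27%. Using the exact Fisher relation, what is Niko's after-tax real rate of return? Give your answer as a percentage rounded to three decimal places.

5.227%

After-tax nominal return = 9.64% × (1 − 0.21) = 7.6156%.
1 + r = 1.076156 / 1.02270 = 1.052269
After-tax real rate = 1.052269 − 1 → 5.227%.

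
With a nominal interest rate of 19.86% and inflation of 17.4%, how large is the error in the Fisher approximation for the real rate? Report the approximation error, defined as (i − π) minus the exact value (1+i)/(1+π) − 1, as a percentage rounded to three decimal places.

0.365%

Approximate: r ≈ 19.860% − 17.400% = 2.4600%
Exact: (1 + 0.1986)/(1 + 0.1740) − 1 = 2.0954%
Error = 2.4600% − 2.0954% = 0.3646% → 0.365%.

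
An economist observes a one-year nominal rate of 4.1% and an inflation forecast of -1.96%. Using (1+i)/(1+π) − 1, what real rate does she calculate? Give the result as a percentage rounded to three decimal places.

6.181%

By the Fisher equation, 1 + r = (1 + i)/(1 + π).
1 + r = 1.04100 / 0.98040 = 1.061812
r = 1.061812 − 1 = 6.1812%, i.e. 6.181%.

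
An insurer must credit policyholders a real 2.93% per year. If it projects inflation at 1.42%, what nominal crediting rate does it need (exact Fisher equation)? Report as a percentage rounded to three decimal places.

(1 + i) = (1 + r)(1 + π) = 1.02930 × 1.01420 = 1.04391606
i = 1.04391606 − 1, so the required nominal rate is 4.392%.

4.392%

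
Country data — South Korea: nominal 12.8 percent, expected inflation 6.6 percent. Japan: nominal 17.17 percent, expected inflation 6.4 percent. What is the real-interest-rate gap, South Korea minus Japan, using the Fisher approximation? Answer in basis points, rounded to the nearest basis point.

South Korea: 12.8% − 6.6% = 6.200%
Japan: 17.17% − 6.4% = 10.770%
Differential = -4.570% → -457 basis points.

-457 basis points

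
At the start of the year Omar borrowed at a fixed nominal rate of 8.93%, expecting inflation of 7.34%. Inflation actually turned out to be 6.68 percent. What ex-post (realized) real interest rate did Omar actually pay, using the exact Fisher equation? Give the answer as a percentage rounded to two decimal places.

Ex-post: (1 + 0.0893)/(1 + 0.0668) − 1 = 2.1091%
So the realized real rate is 2.11%.

2.11%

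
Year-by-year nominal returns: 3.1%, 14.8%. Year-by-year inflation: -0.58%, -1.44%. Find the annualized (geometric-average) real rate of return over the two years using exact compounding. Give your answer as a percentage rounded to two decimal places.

9.90%

Nominal growth factor = 1.0310 × 1.1480 = 1.18358800
Price-level growth factor = 0.9942 × 0.9856 = 0.97988352
Real growth factor = 1.18358800 / 0.97988352 = 1.20788642
Annualized real rate = 1.20788642^(1/2) − 1 = 9.9039% → 9.90%.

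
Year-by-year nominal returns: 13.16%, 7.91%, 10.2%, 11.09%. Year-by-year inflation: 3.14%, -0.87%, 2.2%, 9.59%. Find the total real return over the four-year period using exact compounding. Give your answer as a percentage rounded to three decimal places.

Nominal growth factor = 1.1316 × 1.0791 × 1.1020 × 1.1109 = 1.494897
Price-level growth factor = 1.0314 × 0.9913 × 1.0220 × 1.0959 = 1.145128
Real growth factor = 1.494897 / 1.145128 = 1.305441
Total real return = 1.305441 − 1 → 30.544%.

30.544%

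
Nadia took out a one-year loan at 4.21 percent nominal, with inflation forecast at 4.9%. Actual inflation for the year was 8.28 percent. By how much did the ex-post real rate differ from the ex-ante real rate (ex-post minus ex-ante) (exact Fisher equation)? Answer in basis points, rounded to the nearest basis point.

-310 basis points

Ex-ante: (1 + 0.0421)/(1 + 0.0490) − 1 = -0.6578%
Ex-post: (1 + 0.0421)/(1 + 0.0828) − 1 = -3.7588%
Difference (ex-post − ex-ante) = -3.1010% → -310 basis points.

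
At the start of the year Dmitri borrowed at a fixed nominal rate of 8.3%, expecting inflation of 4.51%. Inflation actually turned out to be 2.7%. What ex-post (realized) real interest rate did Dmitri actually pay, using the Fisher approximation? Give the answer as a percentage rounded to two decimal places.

Ex-post: 8.3% − 2.7% = 5.600%
So the realized real rate is 5.60%.

5.60%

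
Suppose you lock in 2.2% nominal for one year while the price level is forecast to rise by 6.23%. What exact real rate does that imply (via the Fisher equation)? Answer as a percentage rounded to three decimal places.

-3.794%

By the Fisher equation, 1 + r = (1 + i)/(1 + π).
1 + r = 1.02200 / 1.06230 = 0.962063
r = 0.962063 − 1 = -3.7937%, i.e. -3.794%.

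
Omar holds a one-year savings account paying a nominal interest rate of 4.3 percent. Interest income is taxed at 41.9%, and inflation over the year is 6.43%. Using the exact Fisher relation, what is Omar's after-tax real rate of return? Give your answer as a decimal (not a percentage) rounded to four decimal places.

-0.0369

After-tax nominal return = 4.3% × (1 − 0.419) = 2.4983%.
1 + r = 1.024983 / 1.06430 = 0.963058
After-tax real rate = 0.963058 − 1 → -0.0369.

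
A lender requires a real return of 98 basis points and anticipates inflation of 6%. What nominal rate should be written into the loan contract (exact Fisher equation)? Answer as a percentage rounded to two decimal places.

(1 + i) = (1 + r)(1 + π) = 1.00980 × 1.06000 = 1.070388
i = 1.070388 − 1, so the required nominal rate is 7.04%.

7.04%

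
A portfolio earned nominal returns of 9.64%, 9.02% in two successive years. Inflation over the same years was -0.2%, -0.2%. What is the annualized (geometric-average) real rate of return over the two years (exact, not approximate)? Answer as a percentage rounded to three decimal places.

Compound the nominal returns: 1.0964 × 1.0902 = 1.19529528.
Compound inflation: 0.9980 × 0.9980 = 0.99600400.
Deflate: 1.19529528 / 0.99600400 = 1.20009084.
Annualized real rate = 1.20009084^(1/2) − 1 = 9.5487% → 9.549%.

9.549%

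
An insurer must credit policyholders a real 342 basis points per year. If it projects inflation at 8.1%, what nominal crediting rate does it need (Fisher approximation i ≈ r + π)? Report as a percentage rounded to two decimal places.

11.52%

i ≈ r + π = 3.42% + 8.1% = 11.52%.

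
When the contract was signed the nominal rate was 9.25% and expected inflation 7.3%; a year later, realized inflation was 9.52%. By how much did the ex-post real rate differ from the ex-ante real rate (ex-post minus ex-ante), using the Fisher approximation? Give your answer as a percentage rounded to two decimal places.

-2.22%

Ex-ante: 9.25% − 7.3% = 1.950%
Ex-post: 9.25% − 9.52% = -0.270%
Difference (ex-post − ex-ante) = -2.2200% → -2.22%.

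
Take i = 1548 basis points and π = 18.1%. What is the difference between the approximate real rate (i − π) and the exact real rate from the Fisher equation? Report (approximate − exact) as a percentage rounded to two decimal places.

-0.40%

Approximate: r ≈ 15.480% − 18.100% = -2.6200%
Exact: (1 + 0.1548)/(1 + 0.1810) − 1 = -2.2185%
Error = -2.6200% − (-2.2185%) = -0.4015% → -0.40%.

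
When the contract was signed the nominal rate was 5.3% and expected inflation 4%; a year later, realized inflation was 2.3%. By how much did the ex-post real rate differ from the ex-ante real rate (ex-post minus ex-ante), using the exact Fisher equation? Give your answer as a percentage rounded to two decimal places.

Ex-ante: (1 + 0.0530)/(1 + 0.0400) − 1 = 1.2500%
Ex-post: (1 + 0.0530)/(1 + 0.0230) − 1 = 2.9326%
Difference (ex-post − ex-ante) = 1.6826% → 1.68%.

1.68%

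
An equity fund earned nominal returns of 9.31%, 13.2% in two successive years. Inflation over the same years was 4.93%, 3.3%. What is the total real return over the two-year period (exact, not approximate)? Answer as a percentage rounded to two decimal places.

14.16%

Compound the nominal returns: 1.0931 × 1.1320 = 1.237389.
Compound inflation: 1.0493 × 1.0330 = 1.083927.
Deflate: 1.237389 / 1.083927 = 1.141580.
Total real return = 1.141580 − 1 → 14.16%.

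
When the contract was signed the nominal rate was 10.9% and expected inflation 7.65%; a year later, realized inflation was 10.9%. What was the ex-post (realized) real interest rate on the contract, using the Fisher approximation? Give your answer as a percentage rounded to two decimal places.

Ex-post: 10.9% − 10.9% = 0.000%
So the realized real rate is 0.00%.

0.00%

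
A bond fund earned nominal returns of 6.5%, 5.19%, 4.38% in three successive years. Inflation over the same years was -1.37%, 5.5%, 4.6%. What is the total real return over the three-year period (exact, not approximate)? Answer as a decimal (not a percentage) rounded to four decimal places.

Compound the nominal returns: 1.0650 × 1.0519 × 1.0438 = 1.169341.
Compound inflation: 0.9863 × 1.0550 × 1.0460 = 1.088412.
Deflate: 1.169341 / 1.088412 = 1.074356.
Total real return = 1.074356 − 1 → 0.0744.

0.0744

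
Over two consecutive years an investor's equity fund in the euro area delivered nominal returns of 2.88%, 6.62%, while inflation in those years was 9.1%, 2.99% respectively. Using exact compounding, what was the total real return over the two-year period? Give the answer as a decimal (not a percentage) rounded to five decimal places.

-0.02378

Compound the nominal returns: 1.0288 × 1.0662 = 1.0969066.
Compound inflation: 1.0910 × 1.0299 = 1.1236209.
Deflate: 1.0969066 / 1.1236209 = 0.9762248.
Total real return = 0.9762248 − 1 → -0.02378.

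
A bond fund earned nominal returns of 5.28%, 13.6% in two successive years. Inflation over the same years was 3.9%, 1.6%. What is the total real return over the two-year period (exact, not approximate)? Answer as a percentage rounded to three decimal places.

Nominal growth factor = 1.0528 × 1.1360 = 1.195981
Price-level growth factor = 1.0390 × 1.0160 = 1.055624
Real growth factor = 1.195981 / 1.055624 = 1.132961
Total real return = 1.132961 − 1 → 13.296%.

13.296%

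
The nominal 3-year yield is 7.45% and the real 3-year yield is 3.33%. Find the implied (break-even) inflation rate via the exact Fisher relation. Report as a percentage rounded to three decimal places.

3.987%

(1 + π) = (1 + i)/(1 + r) = 1.07450 / 1.03330 = 1.039872
Break-even inflation = 1.039872 − 1 → 3.987%.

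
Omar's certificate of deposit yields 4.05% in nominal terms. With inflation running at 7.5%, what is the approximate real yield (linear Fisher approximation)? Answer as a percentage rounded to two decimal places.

-3.45%

r ≈ i − π = 4.05% − 7.5% = -3.45%.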